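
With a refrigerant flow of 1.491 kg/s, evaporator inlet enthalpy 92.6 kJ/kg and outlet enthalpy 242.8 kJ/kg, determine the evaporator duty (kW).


dh = 242.8 - 92.6 = 150.2 kJ/kg
Q_evap = m_dot * dh = 1.491 * 150.2
Q_evap = 223.95 kW

223.95


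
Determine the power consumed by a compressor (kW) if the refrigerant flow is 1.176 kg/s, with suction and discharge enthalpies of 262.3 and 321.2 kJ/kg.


dh = 321.2 - 262.3 = 58.9 kJ/kg
W = m_dot * dh = 1.176 * 58.9 = 69.27 kW

69.27


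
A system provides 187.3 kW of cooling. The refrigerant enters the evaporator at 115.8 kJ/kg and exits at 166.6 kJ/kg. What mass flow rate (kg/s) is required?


dh = 166.6 - 115.8 = 50.8 kJ/kg
m_dot = Q / dh = 187.3 / 50.8 = 3.687 kg/s

3.687


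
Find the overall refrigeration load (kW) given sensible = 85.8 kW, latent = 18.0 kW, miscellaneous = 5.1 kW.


Q_total = Q_s + Q_l + Q_misc
Q_total = 85.8 + 18.0 + 5.1
Q_total = 108.9 kW

108.9


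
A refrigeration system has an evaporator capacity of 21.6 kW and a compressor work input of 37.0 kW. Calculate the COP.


COP = Q_evap / W
COP = 21.6 / 37.0
COP = 0.584

0.584


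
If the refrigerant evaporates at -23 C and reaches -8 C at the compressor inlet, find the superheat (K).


Superheat = T_suction - T_evap
Superheat = -8 - (-23)
Superheat = 15 K

15


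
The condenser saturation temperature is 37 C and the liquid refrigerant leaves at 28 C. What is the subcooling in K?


Subcooling = T_cond - T_liquid
Subcooling = 37 - 28
Subcooling = 9 K

9


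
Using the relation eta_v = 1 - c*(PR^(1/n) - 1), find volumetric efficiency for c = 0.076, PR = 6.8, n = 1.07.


PR^(1/n) = 6.8^(1/1.07) = 5.99854212
eta_v = 1 - 0.076 * (5.99854212 - 1)
eta_v = 0.6201

0.6201


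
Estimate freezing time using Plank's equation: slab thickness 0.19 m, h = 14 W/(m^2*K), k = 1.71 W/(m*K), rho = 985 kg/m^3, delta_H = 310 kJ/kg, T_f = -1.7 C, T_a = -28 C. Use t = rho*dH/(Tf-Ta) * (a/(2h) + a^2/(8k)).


dT = -1.7 - (-28) = 26.3 K
term1 = a/(2h) = 0.19/(2*14) = 0.006785714286
term2 = a^2/(8k) = 0.19^2/(8*1.71) = 0.002638888889
t = rho*dH*1000/dT * (term1 + term2)
t = 985*310*1000/26.3 * (0.006785714286 + 0.002638888889)
t = 109422 s

109422


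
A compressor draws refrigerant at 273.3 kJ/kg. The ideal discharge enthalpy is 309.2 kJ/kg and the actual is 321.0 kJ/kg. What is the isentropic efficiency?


dh_ideal = 309.2 - 273.3 = 35.9 kJ/kg
dh_actual = 321.0 - 273.3 = 47.7 kJ/kg
eta_s = dh_ideal / dh_actual = 35.9 / 47.7
eta_s = 0.7526

0.7526


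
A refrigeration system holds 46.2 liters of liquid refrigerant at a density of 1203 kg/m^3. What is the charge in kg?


Charge = V * rho / 1000
Charge = 46.2 * 1203 / 1000
Charge = 55.58 kg

55.58


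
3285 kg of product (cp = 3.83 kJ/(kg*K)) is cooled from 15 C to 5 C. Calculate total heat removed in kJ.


dT = 15 - (5) = 10 K
Q = m * cp * dT = 3285 * 3.83 * 10
Q = 125816 kJ

125816


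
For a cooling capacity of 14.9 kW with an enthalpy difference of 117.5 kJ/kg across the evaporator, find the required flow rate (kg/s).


m_dot = Q / dh
m_dot = 14.9 / 117.5
m_dot = 0.1268 kg/s

0.1268


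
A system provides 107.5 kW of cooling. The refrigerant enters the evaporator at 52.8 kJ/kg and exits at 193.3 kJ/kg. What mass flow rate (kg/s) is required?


dh = 193.3 - 52.8 = 140.5 kJ/kg
m_dot = Q / dh = 107.5 / 140.5 = 0.7651 kg/s

0.7651


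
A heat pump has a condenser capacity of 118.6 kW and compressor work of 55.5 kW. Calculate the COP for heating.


COP_hp = Q_cond / W
COP_hp = 118.6 / 55.5
COP_hp = 2.137

2.137


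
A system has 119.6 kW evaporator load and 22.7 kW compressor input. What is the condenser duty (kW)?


Q_cond = Q_evap + W
Q_cond = 119.6 + 22.7
Q_cond = 142.3 kW

142.3


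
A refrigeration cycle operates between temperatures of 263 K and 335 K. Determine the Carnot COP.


dT = 335 - 263 = 72 K
COP_carnot = T_cold / dT = 263 / 72
COP_carnot = 3.653

3.653


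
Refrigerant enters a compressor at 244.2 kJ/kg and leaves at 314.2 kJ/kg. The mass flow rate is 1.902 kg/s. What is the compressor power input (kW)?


dh = 314.2 - 244.2 = 70.0 kJ/kg
W = m_dot * dh = 1.902 * 70.0 = 133.14 kW

133.14


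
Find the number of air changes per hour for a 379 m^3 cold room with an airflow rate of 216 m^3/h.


ACH = flow / volume
ACH = 216 / 379
ACH = 0.57

0.57


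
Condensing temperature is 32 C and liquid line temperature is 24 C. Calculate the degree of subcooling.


Subcooling = T_cond - T_liquid
Subcooling = 32 - 24
Subcooling = 8 K

8


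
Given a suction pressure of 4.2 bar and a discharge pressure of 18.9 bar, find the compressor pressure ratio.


PR = P_high / P_low
PR = 18.9 / 4.2
PR = 4.5

4.5


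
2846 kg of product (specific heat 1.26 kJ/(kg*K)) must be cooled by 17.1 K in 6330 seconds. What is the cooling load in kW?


Q = m * cp * dT / t
Q = 2846 * 1.26 * 17.1 / 6330
Q = 9.687 kW

9.687


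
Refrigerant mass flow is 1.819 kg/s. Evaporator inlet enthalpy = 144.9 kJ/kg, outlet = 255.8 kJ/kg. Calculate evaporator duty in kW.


dh = 255.8 - 144.9 = 110.9 kJ/kg
Q_evap = m_dot * dh = 1.819 * 110.9
Q_evap = 201.73 kW

201.73


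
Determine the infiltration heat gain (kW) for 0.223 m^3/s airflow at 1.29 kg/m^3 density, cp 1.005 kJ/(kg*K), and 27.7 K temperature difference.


Q = V_dot * rho * cp * dT
Q = 0.223 * 1.29 * 1.005 * 27.7
Q = 8.008 kW

8.008


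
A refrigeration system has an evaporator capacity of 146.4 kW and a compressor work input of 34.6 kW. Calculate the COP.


COP = Q_evap / W
COP = 146.4 / 34.6
COP = 4.231

4.231


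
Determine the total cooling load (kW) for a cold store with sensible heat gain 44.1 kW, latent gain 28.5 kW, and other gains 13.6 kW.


Q_total = Q_s + Q_l + Q_misc
Q_total = 44.1 + 28.5 + 13.6
Q_total = 86.2 kW

86.2


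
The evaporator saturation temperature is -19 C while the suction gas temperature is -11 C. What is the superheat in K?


Superheat = T_suction - T_evap
Superheat = -11 - (-19)
Superheat = 8 K

8


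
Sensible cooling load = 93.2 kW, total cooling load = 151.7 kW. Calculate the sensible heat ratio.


SHR = Q_sensible / Q_total
SHR = 93.2 / 151.7
SHR = 0.614

0.614


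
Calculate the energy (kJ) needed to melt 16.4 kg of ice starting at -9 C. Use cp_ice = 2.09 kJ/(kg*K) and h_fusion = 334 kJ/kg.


Sensible heat = cp * dT = 2.09 * 9 = 18.81 kJ/kg
Total per kg = 18.81 + 334 = 352.81 kJ/kg
Q = m * total = 16.4 * 352.81
Q = 5786.1 kJ

5786.1


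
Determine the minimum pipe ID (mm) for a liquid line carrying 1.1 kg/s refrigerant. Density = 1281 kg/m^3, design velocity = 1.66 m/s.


A = m_dot / (rho * v) = 1.1 / (1281 * 1.66) = 0.000517291649 m^2
d = sqrt(4*A/pi) * 1000
d = 25.7 mm

25.7


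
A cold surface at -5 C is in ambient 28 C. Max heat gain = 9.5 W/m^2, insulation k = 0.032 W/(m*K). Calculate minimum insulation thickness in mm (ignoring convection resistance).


dT = 28 - (-5) = 33 K
thickness = k * dT / q_max * 1000
thickness = 0.032 * 33 / 9.5 * 1000
thickness = 111.2 mm

111.2


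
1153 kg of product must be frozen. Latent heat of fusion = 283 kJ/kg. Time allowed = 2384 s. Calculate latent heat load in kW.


Q_lat = m * h_fg / t
Q_lat = 1153 * 283 / 2384
Q_lat = 136.87 kW

136.87


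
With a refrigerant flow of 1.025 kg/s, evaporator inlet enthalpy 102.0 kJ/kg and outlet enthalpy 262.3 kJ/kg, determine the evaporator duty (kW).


dh = 262.3 - 102.0 = 160.3 kJ/kg
Q_evap = m_dot * dh = 1.025 * 160.3
Q_evap = 164.31 kW

164.31


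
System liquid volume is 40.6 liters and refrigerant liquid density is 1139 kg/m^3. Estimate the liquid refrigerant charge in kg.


Charge = V * rho / 1000
Charge = 40.6 * 1139 / 1000
Charge = 46.24 kg

46.24


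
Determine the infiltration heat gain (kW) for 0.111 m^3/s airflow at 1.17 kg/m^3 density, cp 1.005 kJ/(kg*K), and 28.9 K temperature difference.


Q = V_dot * rho * cp * dT
Q = 0.111 * 1.17 * 1.005 * 28.9
Q = 3.772 kW

3.772


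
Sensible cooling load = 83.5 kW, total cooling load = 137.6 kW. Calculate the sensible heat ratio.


SHR = Q_sensible / Q_total
SHR = 83.5 / 137.6
SHR = 0.607

0.607


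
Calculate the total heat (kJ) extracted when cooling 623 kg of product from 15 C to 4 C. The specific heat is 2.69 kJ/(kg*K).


dT = 15 - (4) = 11 K
Q = m * cp * dT = 623 * 2.69 * 11
Q = 18435 kJ

18435


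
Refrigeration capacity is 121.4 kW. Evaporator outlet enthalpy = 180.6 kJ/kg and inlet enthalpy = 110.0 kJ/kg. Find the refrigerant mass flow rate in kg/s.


dh = 180.6 - 110.0 = 70.6 kJ/kg
m_dot = Q / dh = 121.4 / 70.6 = 1.7195 kg/s

1.7195


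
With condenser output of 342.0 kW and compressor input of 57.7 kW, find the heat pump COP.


COP_hp = Q_cond / W
COP_hp = 342.0 / 57.7
COP_hp = 5.927

5.927


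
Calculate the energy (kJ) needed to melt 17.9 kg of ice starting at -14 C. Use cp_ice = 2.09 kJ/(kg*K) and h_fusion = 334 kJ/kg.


Sensible heat = cp * dT = 2.09 * 14 = 29.26 kJ/kg
Total per kg = 29.26 + 334 = 363.26 kJ/kg
Q = m * total = 17.9 * 363.26
Q = 6502.4 kJ

6502.4


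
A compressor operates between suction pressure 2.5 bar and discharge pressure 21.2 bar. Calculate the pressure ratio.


PR = P_high / P_low
PR = 21.2 / 2.5
PR = 8.48

8.48


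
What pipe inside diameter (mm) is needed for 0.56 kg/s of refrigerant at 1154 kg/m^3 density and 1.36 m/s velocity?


A = m_dot / (rho * v) = 0.56 / (1154 * 1.36) = 0.0003568151697 m^2
d = sqrt(4*A/pi) * 1000
d = 21.3 mm

21.3


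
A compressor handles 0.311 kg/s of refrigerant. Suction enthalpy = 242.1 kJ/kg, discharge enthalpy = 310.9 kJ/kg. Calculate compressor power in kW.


dh = 310.9 - 242.1 = 68.8 kJ/kg
W = m_dot * dh = 0.311 * 68.8 = 21.4 kW

21.4


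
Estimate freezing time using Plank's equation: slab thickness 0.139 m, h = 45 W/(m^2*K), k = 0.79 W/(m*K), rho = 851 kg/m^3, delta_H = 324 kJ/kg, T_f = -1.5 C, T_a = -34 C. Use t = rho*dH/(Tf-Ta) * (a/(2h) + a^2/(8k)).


dT = -1.5 - (-34) = 32.5 K
term1 = a/(2h) = 0.139/(2*45) = 0.001544444444
term2 = a^2/(8k) = 0.139^2/(8*0.79) = 0.003057120253
t = rho*dH*1000/dT * (term1 + term2)
t = 851*324*1000/32.5 * (0.001544444444 + 0.003057120253)
t = 39039 s

39039


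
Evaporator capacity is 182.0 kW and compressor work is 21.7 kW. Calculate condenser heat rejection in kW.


Q_cond = Q_evap + W
Q_cond = 182.0 + 21.7
Q_cond = 203.7 kW

203.7


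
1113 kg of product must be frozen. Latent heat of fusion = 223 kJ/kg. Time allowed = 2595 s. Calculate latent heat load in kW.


Q_lat = m * h_fg / t
Q_lat = 1113 * 223 / 2595
Q_lat = 95.65 kW

95.65


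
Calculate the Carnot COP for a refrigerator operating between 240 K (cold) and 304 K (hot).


dT = 304 - 240 = 64 K
COP_carnot = T_cold / dT = 240 / 64
COP_carnot = 3.75

3.75


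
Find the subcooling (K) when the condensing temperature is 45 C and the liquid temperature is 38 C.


Subcooling = T_cond - T_liquid
Subcooling = 45 - 38
Subcooling = 7 K

7


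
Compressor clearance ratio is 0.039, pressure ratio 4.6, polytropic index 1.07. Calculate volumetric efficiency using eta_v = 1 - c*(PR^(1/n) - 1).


PR^(1/n) = 4.6^(1/1.07) = 4.16293704
eta_v = 1 - 0.039 * (4.16293704 - 1)
eta_v = 0.8766

0.8766


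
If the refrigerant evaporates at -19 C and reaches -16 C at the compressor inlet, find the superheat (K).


Superheat = T_suction - T_evap
Superheat = -16 - (-19)
Superheat = 3 K

3


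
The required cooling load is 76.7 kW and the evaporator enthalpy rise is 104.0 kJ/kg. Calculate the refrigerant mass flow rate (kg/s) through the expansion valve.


m_dot = Q / dh
m_dot = 76.7 / 104.0
m_dot = 0.7375 kg/s

0.7375


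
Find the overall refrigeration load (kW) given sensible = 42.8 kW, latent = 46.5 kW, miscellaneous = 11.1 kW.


Q_total = Q_s + Q_l + Q_misc
Q_total = 42.8 + 46.5 + 11.1
Q_total = 100.4 kW

100.4


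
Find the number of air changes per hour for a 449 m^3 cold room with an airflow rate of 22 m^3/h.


ACH = flow / volume
ACH = 22 / 449
ACH = 0.049

0.049


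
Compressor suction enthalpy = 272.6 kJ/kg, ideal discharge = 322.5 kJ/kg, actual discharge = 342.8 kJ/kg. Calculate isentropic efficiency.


dh_ideal = 322.5 - 272.6 = 49.9 kJ/kg
dh_actual = 342.8 - 272.6 = 70.2 kJ/kg
eta_s = dh_ideal / dh_actual = 49.9 / 70.2
eta_s = 0.7108

0.7108


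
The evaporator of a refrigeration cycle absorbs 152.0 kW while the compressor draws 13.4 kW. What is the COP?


COP = Q_evap / W
COP = 152.0 / 13.4
COP = 11.343

11.343


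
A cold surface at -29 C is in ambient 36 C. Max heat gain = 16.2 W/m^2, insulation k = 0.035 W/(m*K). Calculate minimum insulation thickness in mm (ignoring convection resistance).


dT = 36 - (-29) = 65 K
thickness = k * dT / q_max * 1000
thickness = 0.035 * 65 / 16.2 * 1000
thickness = 140.4 mm

140.4


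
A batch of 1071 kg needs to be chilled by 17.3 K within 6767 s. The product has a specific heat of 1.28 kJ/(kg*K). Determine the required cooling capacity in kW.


Q = m * cp * dT / t
Q = 1071 * 1.28 * 17.3 / 6767
Q = 3.505 kW

3.505


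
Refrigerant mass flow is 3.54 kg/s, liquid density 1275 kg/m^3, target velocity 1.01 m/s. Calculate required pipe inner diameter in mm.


A = m_dot / (rho * v) = 3.54 / (1275 * 1.01) = 0.00274898078 m^2
d = sqrt(4*A/pi) * 1000
d = 59.2 mm

59.2


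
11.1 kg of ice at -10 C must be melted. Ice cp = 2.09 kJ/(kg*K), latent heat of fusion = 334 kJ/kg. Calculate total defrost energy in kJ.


Sensible heat = cp * dT = 2.09 * 10 = 20.9 kJ/kg
Total per kg = 20.9 + 334 = 354.9 kJ/kg
Q = m * total = 11.1 * 354.9
Q = 3939.4 kJ

3939.4


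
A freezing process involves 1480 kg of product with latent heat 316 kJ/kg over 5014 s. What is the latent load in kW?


Q_lat = m * h_fg / t
Q_lat = 1480 * 316 / 5014
Q_lat = 93.27 kW

93.27


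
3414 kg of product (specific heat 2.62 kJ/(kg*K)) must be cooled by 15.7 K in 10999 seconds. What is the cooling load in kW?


Q = m * cp * dT / t
Q = 3414 * 2.62 * 15.7 / 10999
Q = 12.768 kW

12.768


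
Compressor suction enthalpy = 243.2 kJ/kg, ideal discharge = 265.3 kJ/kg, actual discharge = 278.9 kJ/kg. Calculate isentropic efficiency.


dh_ideal = 265.3 - 243.2 = 22.1 kJ/kg
dh_actual = 278.9 - 243.2 = 35.7 kJ/kg
eta_s = dh_ideal / dh_actual = 22.1 / 35.7
eta_s = 0.619

0.619


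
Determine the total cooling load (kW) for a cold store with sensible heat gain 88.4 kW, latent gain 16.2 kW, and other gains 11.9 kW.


Q_total = Q_s + Q_l + Q_misc
Q_total = 88.4 + 16.2 + 11.9
Q_total = 116.5 kW

116.5


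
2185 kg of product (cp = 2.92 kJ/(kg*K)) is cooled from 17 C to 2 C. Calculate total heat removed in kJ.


dT = 17 - (2) = 15 K
Q = m * cp * dT = 2185 * 2.92 * 15
Q = 95703 kJ

95703


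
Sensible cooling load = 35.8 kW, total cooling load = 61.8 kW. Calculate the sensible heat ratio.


SHR = Q_sensible / Q_total
SHR = 35.8 / 61.8
SHR = 0.579

0.579


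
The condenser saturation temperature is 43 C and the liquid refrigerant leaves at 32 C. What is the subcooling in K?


Subcooling = T_cond - T_liquid
Subcooling = 43 - 32
Subcooling = 11 K

11


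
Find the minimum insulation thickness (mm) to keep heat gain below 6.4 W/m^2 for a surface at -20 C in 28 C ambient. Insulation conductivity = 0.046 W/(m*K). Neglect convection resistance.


dT = 28 - (-20) = 48 K
thickness = k * dT / q_max * 1000
thickness = 0.046 * 48 / 6.4 * 1000
thickness = 345.0 mm

345.0


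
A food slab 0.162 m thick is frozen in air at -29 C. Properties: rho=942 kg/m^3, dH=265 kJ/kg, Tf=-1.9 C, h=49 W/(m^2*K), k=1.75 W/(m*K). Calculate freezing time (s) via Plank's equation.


dT = -1.9 - (-29) = 27.1 K
term1 = a/(2h) = 0.162/(2*49) = 0.001653061224
term2 = a^2/(8k) = 0.162^2/(8*1.75) = 0.001874571429
t = rho*dH*1000/dT * (term1 + term2)
t = 942*265*1000/27.1 * (0.001653061224 + 0.001874571429)
t = 32495 s

32495


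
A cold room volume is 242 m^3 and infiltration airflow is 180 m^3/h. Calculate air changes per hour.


ACH = flow / volume
ACH = 180 / 242
ACH = 0.744

0.744


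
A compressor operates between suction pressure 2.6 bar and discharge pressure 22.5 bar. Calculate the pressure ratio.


PR = P_high / P_low
PR = 22.5 / 2.6
PR = 8.654

8.654


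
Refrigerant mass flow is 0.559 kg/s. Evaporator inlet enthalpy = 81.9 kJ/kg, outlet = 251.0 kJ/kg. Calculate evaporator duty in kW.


dh = 251.0 - 81.9 = 169.1 kJ/kg
Q_evap = m_dot * dh = 0.559 * 169.1
Q_evap = 94.53 kW

94.53


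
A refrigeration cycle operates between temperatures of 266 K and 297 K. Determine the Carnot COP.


dT = 297 - 266 = 31 K
COP_carnot = T_cold / dT = 266 / 31
COP_carnot = 8.581

8.581


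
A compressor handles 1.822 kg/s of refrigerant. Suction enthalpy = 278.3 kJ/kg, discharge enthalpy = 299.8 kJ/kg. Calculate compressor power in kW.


dh = 299.8 - 278.3 = 21.5 kJ/kg
W = m_dot * dh = 1.822 * 21.5 = 39.17 kW

39.17


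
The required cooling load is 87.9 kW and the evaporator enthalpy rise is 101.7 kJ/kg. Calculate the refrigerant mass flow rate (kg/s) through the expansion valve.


m_dot = Q / dh
m_dot = 87.9 / 101.7
m_dot = 0.8643 kg/s

0.8643


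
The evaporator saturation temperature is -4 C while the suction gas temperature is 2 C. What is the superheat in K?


Superheat = T_suction - T_evap
Superheat = 2 - (-4)
Superheat = 6 K

6


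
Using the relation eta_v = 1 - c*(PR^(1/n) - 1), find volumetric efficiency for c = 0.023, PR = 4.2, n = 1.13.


PR^(1/n) = 4.2^(1/1.13) = 3.5608038
eta_v = 1 - 0.023 * (3.5608038 - 1)
eta_v = 0.9411

0.9411


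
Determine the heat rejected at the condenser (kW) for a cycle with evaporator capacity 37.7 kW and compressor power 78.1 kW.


Q_cond = Q_evap + W
Q_cond = 37.7 + 78.1
Q_cond = 115.8 kW

115.8


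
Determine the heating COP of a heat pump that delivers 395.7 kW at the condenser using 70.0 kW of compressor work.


COP_hp = Q_cond / W
COP_hp = 395.7 / 70.0
COP_hp = 5.653

5.653


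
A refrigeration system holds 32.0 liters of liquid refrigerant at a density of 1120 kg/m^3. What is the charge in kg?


Charge = V * rho / 1000
Charge = 32.0 * 1120 / 1000
Charge = 35.84 kg

35.84


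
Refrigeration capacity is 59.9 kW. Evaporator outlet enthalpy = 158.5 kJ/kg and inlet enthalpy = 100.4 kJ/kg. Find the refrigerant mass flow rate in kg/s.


dh = 158.5 - 100.4 = 58.1 kJ/kg
m_dot = Q / dh = 59.9 / 58.1 = 1.031 kg/s

1.031


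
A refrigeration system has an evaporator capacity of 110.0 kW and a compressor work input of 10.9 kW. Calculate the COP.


COP = Q_evap / W
COP = 110.0 / 10.9
COP = 10.092

10.092


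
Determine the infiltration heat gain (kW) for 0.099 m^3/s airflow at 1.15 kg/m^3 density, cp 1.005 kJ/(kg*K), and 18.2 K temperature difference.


Q = V_dot * rho * cp * dT
Q = 0.099 * 1.15 * 1.005 * 18.2
Q = 2.082 kW

2.082


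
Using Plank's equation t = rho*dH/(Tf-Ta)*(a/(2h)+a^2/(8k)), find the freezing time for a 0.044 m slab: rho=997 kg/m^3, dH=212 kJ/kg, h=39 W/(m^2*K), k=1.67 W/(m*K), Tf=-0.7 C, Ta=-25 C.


dT = -0.7 - (-25) = 24.3 K
term1 = a/(2h) = 0.044/(2*39) = 0.0005641025641
term2 = a^2/(8k) = 0.044^2/(8*1.67) = 0.0001449101796
t = rho*dH*1000/dT * (term1 + term2)
t = 997*212*1000/24.3 * (0.0005641025641 + 0.0001449101796)
t = 6167 s

6167


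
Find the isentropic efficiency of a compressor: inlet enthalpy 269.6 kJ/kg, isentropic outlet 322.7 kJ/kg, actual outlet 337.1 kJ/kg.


dh_ideal = 322.7 - 269.6 = 53.1 kJ/kg
dh_actual = 337.1 - 269.6 = 67.5 kJ/kg
eta_s = dh_ideal / dh_actual = 53.1 / 67.5
eta_s = 0.7867

0.7867


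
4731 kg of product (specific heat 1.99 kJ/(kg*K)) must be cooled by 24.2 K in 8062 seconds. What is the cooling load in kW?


Q = m * cp * dT / t
Q = 4731 * 1.99 * 24.2 / 8062
Q = 28.26 kW

28.26


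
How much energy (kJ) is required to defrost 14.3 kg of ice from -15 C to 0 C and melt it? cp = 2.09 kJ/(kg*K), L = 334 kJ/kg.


Sensible heat = cp * dT = 2.09 * 15 = 31.35 kJ/kg
Total per kg = 31.35 + 334 = 365.35 kJ/kg
Q = m * total = 14.3 * 365.35
Q = 5224.5 kJ

5224.5


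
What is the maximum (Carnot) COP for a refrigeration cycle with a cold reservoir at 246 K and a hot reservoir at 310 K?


dT = 310 - 246 = 64 K
COP_carnot = T_cold / dT = 246 / 64
COP_carnot = 3.844

3.844


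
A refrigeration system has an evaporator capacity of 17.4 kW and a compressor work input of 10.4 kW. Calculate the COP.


COP = Q_evap / W
COP = 17.4 / 10.4
COP = 1.673

1.673


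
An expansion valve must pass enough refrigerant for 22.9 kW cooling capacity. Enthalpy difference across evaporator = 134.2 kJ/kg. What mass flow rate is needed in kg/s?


m_dot = Q / dh
m_dot = 22.9 / 134.2
m_dot = 0.1706 kg/s

0.1706


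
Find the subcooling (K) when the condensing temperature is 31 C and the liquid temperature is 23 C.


Subcooling = T_cond - T_liquid
Subcooling = 31 - 23
Subcooling = 8 K

8


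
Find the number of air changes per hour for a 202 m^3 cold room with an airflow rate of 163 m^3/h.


ACH = flow / volume
ACH = 163 / 202
ACH = 0.807

0.807


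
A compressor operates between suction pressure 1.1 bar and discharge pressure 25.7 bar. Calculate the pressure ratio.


PR = P_high / P_low
PR = 25.7 / 1.1
PR = 23.364

23.364


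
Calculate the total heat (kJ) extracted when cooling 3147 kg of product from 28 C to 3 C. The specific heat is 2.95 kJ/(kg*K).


dT = 28 - (3) = 25 K
Q = m * cp * dT = 3147 * 2.95 * 25
Q = 232091 kJ

232091


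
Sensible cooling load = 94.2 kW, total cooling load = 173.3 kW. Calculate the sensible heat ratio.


SHR = Q_sensible / Q_total
SHR = 94.2 / 173.3
SHR = 0.544

0.544


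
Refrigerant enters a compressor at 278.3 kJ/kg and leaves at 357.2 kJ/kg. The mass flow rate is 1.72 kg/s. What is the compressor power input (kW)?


dh = 357.2 - 278.3 = 78.9 kJ/kg
W = m_dot * dh = 1.72 * 78.9 = 135.71 kW

135.71


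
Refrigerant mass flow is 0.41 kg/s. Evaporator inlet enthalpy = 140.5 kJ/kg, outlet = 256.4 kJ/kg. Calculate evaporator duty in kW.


dh = 256.4 - 140.5 = 115.9 kJ/kg
Q_evap = m_dot * dh = 0.41 * 115.9
Q_evap = 47.52 kW

47.52


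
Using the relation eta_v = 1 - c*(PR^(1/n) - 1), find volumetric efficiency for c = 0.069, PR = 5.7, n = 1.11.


PR^(1/n) = 5.7^(1/1.11) = 4.79698476
eta_v = 1 - 0.069 * (4.79698476 - 1)
eta_v = 0.738

0.738


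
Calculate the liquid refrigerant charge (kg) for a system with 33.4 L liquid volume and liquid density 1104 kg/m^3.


Charge = V * rho / 1000
Charge = 33.4 * 1104 / 1000
Charge = 36.87 kg

36.87


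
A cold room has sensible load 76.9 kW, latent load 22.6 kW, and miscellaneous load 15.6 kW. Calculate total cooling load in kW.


Q_total = Q_s + Q_l + Q_misc
Q_total = 76.9 + 22.6 + 15.6
Q_total = 115.1 kW

115.1


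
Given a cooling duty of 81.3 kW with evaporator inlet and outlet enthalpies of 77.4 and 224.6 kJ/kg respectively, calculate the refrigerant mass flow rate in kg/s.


dh = 224.6 - 77.4 = 147.2 kJ/kg
m_dot = Q / dh = 81.3 / 147.2 = 0.5523 kg/s

0.5523


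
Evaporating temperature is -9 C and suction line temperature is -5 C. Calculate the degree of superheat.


Superheat = T_suction - T_evap
Superheat = -5 - (-9)
Superheat = 4 K

4


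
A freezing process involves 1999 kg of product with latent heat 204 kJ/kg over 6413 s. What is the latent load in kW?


Q_lat = m * h_fg / t
Q_lat = 1999 * 204 / 6413
Q_lat = 63.59 kW

63.59


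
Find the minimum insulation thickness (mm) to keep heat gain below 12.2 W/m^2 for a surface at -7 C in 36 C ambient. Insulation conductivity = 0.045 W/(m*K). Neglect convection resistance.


dT = 36 - (-7) = 43 K
thickness = k * dT / q_max * 1000
thickness = 0.045 * 43 / 12.2 * 1000
thickness = 158.6 mm

158.6


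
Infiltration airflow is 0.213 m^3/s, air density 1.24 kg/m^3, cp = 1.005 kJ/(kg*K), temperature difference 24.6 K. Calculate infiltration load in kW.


Q = V_dot * rho * cp * dT
Q = 0.213 * 1.24 * 1.005 * 24.6
Q = 6.53 kW

6.53


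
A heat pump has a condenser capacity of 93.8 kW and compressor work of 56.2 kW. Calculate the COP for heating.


COP_hp = Q_cond / W
COP_hp = 93.8 / 56.2
COP_hp = 1.669

1.669


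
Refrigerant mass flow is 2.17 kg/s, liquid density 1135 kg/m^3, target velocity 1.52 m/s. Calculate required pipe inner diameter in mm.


A = m_dot / (rho * v) = 2.17 / (1135 * 1.52) = 0.00125782518 m^2
d = sqrt(4*A/pi) * 1000
d = 40.0 mm

40.0


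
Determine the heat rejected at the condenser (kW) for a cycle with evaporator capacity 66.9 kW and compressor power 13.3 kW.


Q_cond = Q_evap + W
Q_cond = 66.9 + 13.3
Q_cond = 80.2 kW

80.2


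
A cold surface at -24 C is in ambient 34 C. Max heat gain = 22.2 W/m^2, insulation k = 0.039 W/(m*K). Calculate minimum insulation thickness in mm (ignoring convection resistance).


dT = 34 - (-24) = 58 K
thickness = k * dT / q_max * 1000
thickness = 0.039 * 58 / 22.2 * 1000
thickness = 101.9 mm

101.9


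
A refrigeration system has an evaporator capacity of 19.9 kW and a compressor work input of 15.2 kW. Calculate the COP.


COP = Q_evap / W
COP = 19.9 / 15.2
COP = 1.309

1.309


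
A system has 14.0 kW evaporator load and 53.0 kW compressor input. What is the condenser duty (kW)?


Q_cond = Q_evap + W
Q_cond = 14.0 + 53.0
Q_cond = 67.0 kW

67.0


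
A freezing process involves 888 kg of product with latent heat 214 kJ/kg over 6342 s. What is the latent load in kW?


Q_lat = m * h_fg / t
Q_lat = 888 * 214 / 6342
Q_lat = 29.96 kW

29.96


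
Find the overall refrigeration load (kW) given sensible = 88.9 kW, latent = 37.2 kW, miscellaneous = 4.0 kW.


Q_total = Q_s + Q_l + Q_misc
Q_total = 88.9 + 37.2 + 4.0
Q_total = 130.1 kW

130.1


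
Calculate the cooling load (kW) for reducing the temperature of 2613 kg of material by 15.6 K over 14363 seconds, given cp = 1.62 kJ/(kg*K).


Q = m * cp * dT / t
Q = 2613 * 1.62 * 15.6 / 14363
Q = 4.598 kW

4.598


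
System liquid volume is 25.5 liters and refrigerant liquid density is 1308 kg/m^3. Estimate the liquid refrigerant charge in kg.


Charge = V * rho / 1000
Charge = 25.5 * 1308 / 1000
Charge = 33.35 kg

33.35


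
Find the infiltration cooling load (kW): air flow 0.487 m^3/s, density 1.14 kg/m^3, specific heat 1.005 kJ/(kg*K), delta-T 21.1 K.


Q = V_dot * rho * cp * dT
Q = 0.487 * 1.14 * 1.005 * 21.1
Q = 11.773 kW

11.773


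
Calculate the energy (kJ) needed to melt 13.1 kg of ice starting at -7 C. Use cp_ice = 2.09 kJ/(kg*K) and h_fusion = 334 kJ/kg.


Sensible heat = cp * dT = 2.09 * 7 = 14.63 kJ/kg
Total per kg = 14.63 + 334 = 348.63 kJ/kg
Q = m * total = 13.1 * 348.63
Q = 4567.1 kJ

4567.1


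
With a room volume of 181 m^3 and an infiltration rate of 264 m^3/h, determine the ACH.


ACH = flow / volume
ACH = 264 / 181
ACH = 1.459

1.459


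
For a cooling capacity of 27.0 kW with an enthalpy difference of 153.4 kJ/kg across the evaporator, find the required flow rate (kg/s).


m_dot = Q / dh
m_dot = 27.0 / 153.4
m_dot = 0.176 kg/s

0.176


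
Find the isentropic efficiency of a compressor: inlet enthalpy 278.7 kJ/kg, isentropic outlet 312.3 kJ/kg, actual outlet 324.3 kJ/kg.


dh_ideal = 312.3 - 278.7 = 33.6 kJ/kg
dh_actual = 324.3 - 278.7 = 45.6 kJ/kg
eta_s = dh_ideal / dh_actual = 33.6 / 45.6
eta_s = 0.7368

0.7368


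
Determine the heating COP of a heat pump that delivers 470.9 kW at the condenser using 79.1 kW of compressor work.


COP_hp = Q_cond / W
COP_hp = 470.9 / 79.1
COP_hp = 5.953

5.953


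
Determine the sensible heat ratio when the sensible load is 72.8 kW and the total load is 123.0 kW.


SHR = Q_sensible / Q_total
SHR = 72.8 / 123.0
SHR = 0.592

0.592


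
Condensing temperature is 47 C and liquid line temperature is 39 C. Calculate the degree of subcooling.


Subcooling = T_cond - T_liquid
Subcooling = 47 - 39
Subcooling = 8 K

8


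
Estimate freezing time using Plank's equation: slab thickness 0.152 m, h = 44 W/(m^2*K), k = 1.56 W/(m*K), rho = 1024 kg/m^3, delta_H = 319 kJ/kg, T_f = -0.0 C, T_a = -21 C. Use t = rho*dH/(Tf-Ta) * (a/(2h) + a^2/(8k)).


dT = -0.0 - (-21) = 21.0 K
term1 = a/(2h) = 0.152/(2*44) = 0.001727272727
term2 = a^2/(8k) = 0.152^2/(8*1.56) = 0.001851282051
t = rho*dH*1000/dT * (term1 + term2)
t = 1024*319*1000/21.0 * (0.001727272727 + 0.001851282051)
t = 55665 s

55665


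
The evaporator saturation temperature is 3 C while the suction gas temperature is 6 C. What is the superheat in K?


Superheat = T_suction - T_evap
Superheat = 6 - (3)
Superheat = 3 K

3


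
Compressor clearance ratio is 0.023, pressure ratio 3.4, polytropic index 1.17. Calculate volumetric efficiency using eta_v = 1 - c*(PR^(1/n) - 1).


PR^(1/n) = 3.4^(1/1.17) = 2.84613493
eta_v = 1 - 0.023 * (2.84613493 - 1)
eta_v = 0.9575

0.9575


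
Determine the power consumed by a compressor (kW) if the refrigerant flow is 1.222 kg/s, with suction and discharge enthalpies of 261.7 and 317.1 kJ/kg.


dh = 317.1 - 261.7 = 55.4 kJ/kg
W = m_dot * dh = 1.222 * 55.4 = 67.7 kW

67.7


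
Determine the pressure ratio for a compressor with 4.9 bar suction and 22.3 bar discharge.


PR = P_high / P_low
PR = 22.3 / 4.9
PR = 4.551

4.551


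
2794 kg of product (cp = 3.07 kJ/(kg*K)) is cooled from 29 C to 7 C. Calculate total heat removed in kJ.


dT = 29 - (7) = 22 K
Q = m * cp * dT = 2794 * 3.07 * 22
Q = 188707 kJ

188707


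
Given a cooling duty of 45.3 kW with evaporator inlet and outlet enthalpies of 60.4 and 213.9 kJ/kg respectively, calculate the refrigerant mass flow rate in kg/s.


dh = 213.9 - 60.4 = 153.5 kJ/kg
m_dot = Q / dh = 45.3 / 153.5 = 0.2951 kg/s

0.2951


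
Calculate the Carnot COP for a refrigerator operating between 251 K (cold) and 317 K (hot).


dT = 317 - 251 = 66 K
COP_carnot = T_cold / dT = 251 / 66
COP_carnot = 3.803

3.803


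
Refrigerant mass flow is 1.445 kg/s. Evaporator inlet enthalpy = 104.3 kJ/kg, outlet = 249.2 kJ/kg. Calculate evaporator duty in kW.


dh = 249.2 - 104.3 = 144.9 kJ/kg
Q_evap = m_dot * dh = 1.445 * 144.9
Q_evap = 209.38 kW

209.38


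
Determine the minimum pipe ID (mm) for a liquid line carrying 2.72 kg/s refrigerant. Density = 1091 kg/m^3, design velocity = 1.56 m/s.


A = m_dot / (rho * v) = 2.72 / (1091 * 1.56) = 0.001598157419 m^2
d = sqrt(4*A/pi) * 1000
d = 45.1 mm

45.1


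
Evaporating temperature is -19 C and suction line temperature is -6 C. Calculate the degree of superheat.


Superheat = T_suction - T_evap
Superheat = -6 - (-19)
Superheat = 13 K

13


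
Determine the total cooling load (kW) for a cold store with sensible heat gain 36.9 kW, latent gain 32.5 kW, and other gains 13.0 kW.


Q_total = Q_s + Q_l + Q_misc
Q_total = 36.9 + 32.5 + 13.0
Q_total = 82.4 kW

82.4


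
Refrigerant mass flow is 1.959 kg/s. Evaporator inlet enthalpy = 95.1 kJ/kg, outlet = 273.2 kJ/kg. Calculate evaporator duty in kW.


dh = 273.2 - 95.1 = 178.1 kJ/kg
Q_evap = m_dot * dh = 1.959 * 178.1
Q_evap = 348.9 kW

348.9


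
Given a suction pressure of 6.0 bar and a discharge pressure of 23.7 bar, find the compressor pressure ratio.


PR = P_high / P_low
PR = 23.7 / 6.0
PR = 3.95

3.95


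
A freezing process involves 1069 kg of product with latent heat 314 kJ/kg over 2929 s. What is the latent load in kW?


Q_lat = m * h_fg / t
Q_lat = 1069 * 314 / 2929
Q_lat = 114.6 kW

114.6


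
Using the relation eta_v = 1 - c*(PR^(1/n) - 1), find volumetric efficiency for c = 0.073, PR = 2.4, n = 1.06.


PR^(1/n) = 2.4^(1/1.06) = 2.28396714
eta_v = 1 - 0.073 * (2.28396714 - 1)
eta_v = 0.9063

0.9063


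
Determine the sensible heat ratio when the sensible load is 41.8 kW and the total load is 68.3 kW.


SHR = Q_sensible / Q_total
SHR = 41.8 / 68.3
SHR = 0.612

0.612


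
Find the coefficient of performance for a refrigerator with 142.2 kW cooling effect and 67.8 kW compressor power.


COP = Q_evap / W
COP = 142.2 / 67.8
COP = 2.097

2.097


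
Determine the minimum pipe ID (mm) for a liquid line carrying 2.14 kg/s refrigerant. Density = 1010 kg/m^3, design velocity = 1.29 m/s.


A = m_dot / (rho * v) = 2.14 / (1010 * 1.29) = 0.00164248983 m^2
d = sqrt(4*A/pi) * 1000
d = 45.7 mm

45.7


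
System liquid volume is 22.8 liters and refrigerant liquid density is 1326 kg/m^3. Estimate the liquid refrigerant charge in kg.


Charge = V * rho / 1000
Charge = 22.8 * 1326 / 1000
Charge = 30.23 kg

30.23


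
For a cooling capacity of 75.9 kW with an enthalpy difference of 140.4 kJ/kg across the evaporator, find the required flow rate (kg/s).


m_dot = Q / dh
m_dot = 75.9 / 140.4
m_dot = 0.5406 kg/s

0.5406


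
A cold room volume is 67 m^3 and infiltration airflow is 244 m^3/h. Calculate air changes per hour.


ACH = flow / volume
ACH = 244 / 67
ACH = 3.642

3.642


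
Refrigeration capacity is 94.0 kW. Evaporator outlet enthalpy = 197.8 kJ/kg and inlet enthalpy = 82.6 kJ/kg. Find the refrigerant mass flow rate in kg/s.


dh = 197.8 - 82.6 = 115.2 kJ/kg
m_dot = Q / dh = 94.0 / 115.2 = 0.816 kg/s

0.816


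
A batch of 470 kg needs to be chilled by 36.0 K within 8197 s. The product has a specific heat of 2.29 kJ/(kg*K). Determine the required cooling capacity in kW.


Q = m * cp * dT / t
Q = 470 * 2.29 * 36.0 / 8197
Q = 4.727 kW

4.727


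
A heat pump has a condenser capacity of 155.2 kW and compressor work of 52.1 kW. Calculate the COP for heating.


COP_hp = Q_cond / W
COP_hp = 155.2 / 52.1
COP_hp = 2.979

2.979


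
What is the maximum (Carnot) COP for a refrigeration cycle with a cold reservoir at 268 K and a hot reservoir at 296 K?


dT = 296 - 268 = 28 K
COP_carnot = T_cold / dT = 268 / 28
COP_carnot = 9.571

9.571


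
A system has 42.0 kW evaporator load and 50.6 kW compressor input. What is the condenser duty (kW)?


Q_cond = Q_evap + W
Q_cond = 42.0 + 50.6
Q_cond = 92.6 kW

92.6


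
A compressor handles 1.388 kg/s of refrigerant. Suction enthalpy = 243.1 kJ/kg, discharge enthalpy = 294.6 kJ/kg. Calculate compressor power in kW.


dh = 294.6 - 243.1 = 51.5 kJ/kg
W = m_dot * dh = 1.388 * 51.5 = 71.48 kW

71.48


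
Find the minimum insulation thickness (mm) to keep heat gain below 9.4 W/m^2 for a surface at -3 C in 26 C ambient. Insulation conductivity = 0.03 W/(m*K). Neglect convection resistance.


dT = 26 - (-3) = 29 K
thickness = k * dT / q_max * 1000
thickness = 0.03 * 29 / 9.4 * 1000
thickness = 92.6 mm

92.6


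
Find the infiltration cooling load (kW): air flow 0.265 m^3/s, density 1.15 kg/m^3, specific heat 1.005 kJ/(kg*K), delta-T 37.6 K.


Q = V_dot * rho * cp * dT
Q = 0.265 * 1.15 * 1.005 * 37.6
Q = 11.516 kW

11.516


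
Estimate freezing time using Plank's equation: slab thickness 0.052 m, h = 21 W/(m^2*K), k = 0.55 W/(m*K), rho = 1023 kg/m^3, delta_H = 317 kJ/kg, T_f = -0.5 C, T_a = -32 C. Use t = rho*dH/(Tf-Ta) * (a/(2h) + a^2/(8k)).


dT = -0.5 - (-32) = 31.5 K
term1 = a/(2h) = 0.052/(2*21) = 0.001238095238
term2 = a^2/(8k) = 0.052^2/(8*0.55) = 0.0006145454545
t = rho*dH*1000/dT * (term1 + term2)
t = 1023*317*1000/31.5 * (0.001238095238 + 0.0006145454545)
t = 19073 s

19073


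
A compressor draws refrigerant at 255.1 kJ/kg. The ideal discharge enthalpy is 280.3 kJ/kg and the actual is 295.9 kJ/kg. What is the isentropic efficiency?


dh_ideal = 280.3 - 255.1 = 25.2 kJ/kg
dh_actual = 295.9 - 255.1 = 40.8 kJ/kg
eta_s = dh_ideal / dh_actual = 25.2 / 40.8
eta_s = 0.6176

0.6176


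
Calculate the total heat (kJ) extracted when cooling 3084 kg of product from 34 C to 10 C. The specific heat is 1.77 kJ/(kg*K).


dT = 34 - (10) = 24 K
Q = m * cp * dT = 3084 * 1.77 * 24
Q = 131008 kJ

131008


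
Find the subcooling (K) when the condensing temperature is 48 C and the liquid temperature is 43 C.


Subcooling = T_cond - T_liquid
Subcooling = 48 - 43
Subcooling = 5 K

5


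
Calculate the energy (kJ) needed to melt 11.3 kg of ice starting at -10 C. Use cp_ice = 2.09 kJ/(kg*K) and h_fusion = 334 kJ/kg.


Sensible heat = cp * dT = 2.09 * 10 = 20.9 kJ/kg
Total per kg = 20.9 + 334 = 354.9 kJ/kg
Q = m * total = 11.3 * 354.9
Q = 4010.4 kJ

4010.4


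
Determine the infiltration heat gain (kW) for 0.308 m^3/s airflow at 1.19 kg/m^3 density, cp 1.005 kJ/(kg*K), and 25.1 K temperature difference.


Q = V_dot * rho * cp * dT
Q = 0.308 * 1.19 * 1.005 * 25.1
Q = 9.246 kW

9.246


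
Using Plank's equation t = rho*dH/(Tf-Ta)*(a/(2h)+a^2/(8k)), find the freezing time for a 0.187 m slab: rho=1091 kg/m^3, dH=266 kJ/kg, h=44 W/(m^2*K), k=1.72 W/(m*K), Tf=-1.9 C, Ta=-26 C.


dT = -1.9 - (-26) = 24.1 K
term1 = a/(2h) = 0.187/(2*44) = 0.002125
term2 = a^2/(8k) = 0.187^2/(8*1.72) = 0.002541351744
t = rho*dH*1000/dT * (term1 + term2)
t = 1091*266*1000/24.1 * (0.002125 + 0.002541351744)
t = 56191 s

56191


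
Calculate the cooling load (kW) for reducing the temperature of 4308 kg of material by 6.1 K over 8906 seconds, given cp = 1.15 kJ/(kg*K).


Q = m * cp * dT / t
Q = 4308 * 1.15 * 6.1 / 8906
Q = 3.393 kW

3.393


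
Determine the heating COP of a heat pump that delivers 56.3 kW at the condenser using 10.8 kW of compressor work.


COP_hp = Q_cond / W
COP_hp = 56.3 / 10.8
COP_hp = 5.213

5.213


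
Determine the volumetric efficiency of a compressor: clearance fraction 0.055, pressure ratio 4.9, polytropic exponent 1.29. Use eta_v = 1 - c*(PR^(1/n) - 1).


PR^(1/n) = 4.9^(1/1.29) = 3.42795981
eta_v = 1 - 0.055 * (3.42795981 - 1)
eta_v = 0.8665

0.8665


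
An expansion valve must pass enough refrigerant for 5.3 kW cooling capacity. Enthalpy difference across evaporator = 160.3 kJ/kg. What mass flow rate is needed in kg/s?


m_dot = Q / dh
m_dot = 5.3 / 160.3
m_dot = 0.0331 kg/s

0.0331


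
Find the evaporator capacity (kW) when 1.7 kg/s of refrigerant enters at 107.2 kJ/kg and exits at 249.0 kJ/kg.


dh = 249.0 - 107.2 = 141.8 kJ/kg
Q_evap = m_dot * dh = 1.7 * 141.8
Q_evap = 241.06 kW

241.06


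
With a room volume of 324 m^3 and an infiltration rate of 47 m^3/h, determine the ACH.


ACH = flow / volume
ACH = 47 / 324
ACH = 0.145

0.145


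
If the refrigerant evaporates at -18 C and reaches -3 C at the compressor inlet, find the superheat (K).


Superheat = T_suction - T_evap
Superheat = -3 - (-18)
Superheat = 15 K

15


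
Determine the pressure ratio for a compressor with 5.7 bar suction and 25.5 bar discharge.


PR = P_high / P_low
PR = 25.5 / 5.7
PR = 4.474

4.474


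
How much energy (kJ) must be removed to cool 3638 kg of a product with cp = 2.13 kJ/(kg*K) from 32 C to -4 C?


dT = 32 - (-4) = 36 K
Q = m * cp * dT = 3638 * 2.13 * 36
Q = 278962 kJ

278962


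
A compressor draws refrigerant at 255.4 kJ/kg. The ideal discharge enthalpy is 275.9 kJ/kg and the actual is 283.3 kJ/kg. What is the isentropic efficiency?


dh_ideal = 275.9 - 255.4 = 20.5 kJ/kg
dh_actual = 283.3 - 255.4 = 27.9 kJ/kg
eta_s = dh_ideal / dh_actual = 20.5 / 27.9
eta_s = 0.7348

0.7348


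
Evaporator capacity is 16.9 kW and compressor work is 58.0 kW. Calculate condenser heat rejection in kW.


Q_cond = Q_evap + W
Q_cond = 16.9 + 58.0
Q_cond = 74.9 kW

74.9


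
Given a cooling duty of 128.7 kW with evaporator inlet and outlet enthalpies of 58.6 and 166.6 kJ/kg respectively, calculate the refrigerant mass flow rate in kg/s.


dh = 166.6 - 58.6 = 108.0 kJ/kg
m_dot = Q / dh = 128.7 / 108.0 = 1.1917 kg/s

1.1917


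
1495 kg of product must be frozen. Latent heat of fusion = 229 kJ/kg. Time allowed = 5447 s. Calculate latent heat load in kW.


Q_lat = m * h_fg / t
Q_lat = 1495 * 229 / 5447
Q_lat = 62.85 kW

62.85


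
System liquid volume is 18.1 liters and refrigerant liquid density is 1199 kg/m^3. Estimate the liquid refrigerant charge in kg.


Charge = V * rho / 1000
Charge = 18.1 * 1199 / 1000
Charge = 21.7 kg

21.7
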